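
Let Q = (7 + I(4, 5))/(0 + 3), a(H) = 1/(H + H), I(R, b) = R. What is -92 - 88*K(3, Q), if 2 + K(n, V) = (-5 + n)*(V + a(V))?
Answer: 2260/3 ≈ 753.33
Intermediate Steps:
a(H) = 1/(2*H)
Q = 11/3 (Q = (7 + 4)/(0 + 3) = 11/3 ≈ 3.6667)
K(n, V) = -2 + (-5 + n)*(V + 1/(2*V))
-92 - 88*K(3, Q) = -92 - 44*(-5 + 3 + 2*(11/3)*(-2 - 5*11/3 + (11/3)*3))/11/3 = -92 - 44*3*(-5 + 3 + 2*(11/3)*(-2 - 55/3 + 11))/11 = -92 - 44*3*(-5 + 3 + 2*(11/3)*(-28/3))/11 = -92 - 44*3*(-5 + 3 - 616/9)/11 = -92 - 44*3*(-634)/(11*9) = -92 - 88*(-317/33) = -92 + 2536/3 = 2260/3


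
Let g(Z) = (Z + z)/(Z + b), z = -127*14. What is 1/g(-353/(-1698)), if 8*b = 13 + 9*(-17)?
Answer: 29362/3018691 ≈ 0.0097267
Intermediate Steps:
z = -1778
b = -35/2 (b = (13 + 9*(-17))/8 = (13 - 153)/8 = (1/8)*(-140) = -35/2 ≈ -17.500)
g(Z) = (-1778 + Z)/(-35/2 + Z) (g(Z) = (Z - 1778)/(Z - 35/2) = (-1778 + Z)/(-35/2 + Z))
1/g(-353/(-1698)) = 1/(2*(-1778 - 353/(-1698))/(-35 + 2*(-353/(-1698)))) = 1/(2*(-1778 - 353*(-1/1698))/(-35 + 2*(-353*(-1/1698)))) = 1/(2*(-1778 + 353/1698)/(-35 + 2*(353/1698))) = 1/(2*(-3018691/1698)/(-35 + 353/849)) = 1/(2*(-3018691/1698)/(-29362/849)) = 1/(2*(-849/29362)*(-3018691/1698)) = 1/(3018691/29362) = 29362/3018691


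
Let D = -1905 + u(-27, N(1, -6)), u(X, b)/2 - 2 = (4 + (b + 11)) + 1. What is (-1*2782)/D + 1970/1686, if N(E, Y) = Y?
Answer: 1399337/528561 ≈ 2.6474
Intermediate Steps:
u(X, b) = 36 + 2*b (u(X, b) = 4 + 2*((4 + (b + 11)) + 1) = 4 + 2*((4 + (11 + b)) + 1) = 4 + 2*((15 + b) + 1) = 4 + 2*(16 + b) = 4 + (32 + 2*b) = 36 + 2*b)
D = -1881 (D = -1905 + (36 + 2*(-6)) = -1905 + (36 - 12) = -1905 + 24 = -1881)
(-1*2782)/D + 1970/1686 = -1*2782/(-1881) + 1970/1686 = -2782*(-1/1881) + 1970*(1/1686) = 2782/1881 + 985/843 = 1399337/528561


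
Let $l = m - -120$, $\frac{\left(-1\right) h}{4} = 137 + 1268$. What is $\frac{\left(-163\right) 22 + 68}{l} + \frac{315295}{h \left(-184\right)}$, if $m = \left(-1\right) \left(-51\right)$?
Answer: $- \frac{716795599}{35365536} \approx -20.268$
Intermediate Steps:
$h = -5620$ ($h = - 4 \left(137 + 1268\right) = \left(-4\right) 1405 = -5620$)
$m = 51$
$l = 171$ ($l = 51 - -120 = 51 + 120 = 171$)
$\frac{\left(-163\right) 22 + 68}{l} + \frac{315295}{h \left(-184\right)} = \frac{\left(-163\right) 22 + 68}{171} + \frac{315295}{\left(-5620\right) \left(-184\right)} = \left(-3586 + 68\right) \frac{1}{171} + \frac{315295}{1034080} = \left(-3518\right) \frac{1}{171} + 315295 \cdot \frac{1}{1034080} = - \frac{3518}{171} + \frac{63059}{206816} = - \frac{716795599}{35365536}$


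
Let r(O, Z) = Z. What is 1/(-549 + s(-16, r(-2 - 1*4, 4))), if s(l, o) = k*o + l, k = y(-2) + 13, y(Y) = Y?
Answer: -1/521 ≈ -0.0019194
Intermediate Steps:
k = 11 (k = -2 + 13 = 11)
s(l, o) = l + 11*o (s(l, o) = 11*o + l = l + 11*o)
1/(-549 + s(-16, r(-2 - 1*4, 4))) = 1/(-549 + (-16 + 11*4)) = 1/(-549 + (-16 + 44)) = 1/(-549 + 28) = 1/(-521) = -1/521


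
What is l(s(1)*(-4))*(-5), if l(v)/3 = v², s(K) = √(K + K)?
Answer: -480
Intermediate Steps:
s(K) = √2*√K (s(K) = √(2*K) = √2*√K)
l(v) = 3*v²
l(s(1)*(-4))*(-5) = (3*((√2*√1)*(-4))²)*(-5) = (3*((√2*1)*(-4))²)*(-5) = (3*(√2*(-4))²)*(-5) = (3*(-4*√2)²)*(-5) = (3*32)*(-5) = 96*(-5) = -480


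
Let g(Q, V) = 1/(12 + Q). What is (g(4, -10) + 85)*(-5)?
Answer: -6805/16 ≈ -425.31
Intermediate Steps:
(g(4, -10) + 85)*(-5) = (1/(12 + 4) + 85)*(-5) = (1/16 + 85)*(-5) = (1361/16)*(-5) = -6805/16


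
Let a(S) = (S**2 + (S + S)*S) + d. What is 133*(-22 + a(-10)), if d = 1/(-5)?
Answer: 184737/5 ≈ 36947.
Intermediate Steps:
d = -1/5 (d = 1*(-1/5) = -1/5 ≈ -0.20000)
a(S) = -1/5 + 3*S**2 (a(S) = (S**2 + (S + S)*S) - 1/5 = (S**2 + (2*S)*S) - 1/5 = (S**2 + 2*S**2) - 1/5 = 3*S**2 - 1/5 = -1/5 + 3*S**2)
133*(-22 + a(-10)) = 133*(-22 + (-1/5 + 3*(-10)**2)) = 133*(-22 + (-1/5 + 3*100)) = 133*(-22 + (-1/5 + 300)) = 133*(-22 + 1499/5) = 133*(1389/5) = 184737/5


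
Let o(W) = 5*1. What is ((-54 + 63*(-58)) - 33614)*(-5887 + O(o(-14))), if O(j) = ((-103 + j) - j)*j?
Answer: 238935444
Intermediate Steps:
o(W) = 5
O(j) = -103*j
((-54 + 63*(-58)) - 33614)*(-5887 + O(o(-14))) = ((-54 + 63*(-58)) - 33614)*(-5887 - 103*5) = ((-54 - 3654) - 33614)*(-5887 - 515) = (-3708 - 33614)*(-6402) = -37322*(-6402) = 238935444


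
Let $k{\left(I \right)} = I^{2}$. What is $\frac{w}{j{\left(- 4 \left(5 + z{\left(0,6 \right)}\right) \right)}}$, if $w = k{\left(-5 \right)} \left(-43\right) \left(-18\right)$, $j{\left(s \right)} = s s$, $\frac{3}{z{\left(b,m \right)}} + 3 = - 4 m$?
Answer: $\frac{783675}{15488} \approx 50.599$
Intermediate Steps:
$z{\left(b,m \right)} = \frac{3}{-3 - 4 m}$
$j{\left(s \right)} = s^{2}$
$w = 19350$ ($w = \left(-5\right)^{2} \left(-43\right) \left(-18\right) = 25 \left(-43\right) \left(-18\right) = \left(-1075\right) \left(-18\right) = 19350$)
$\frac{w}{j{\left(- 4 \left(5 + z{\left(0,6 \right)}\right) \right)}} = \frac{19350}{\left(- 4 \left(5 - \frac{3}{3 + 4 \cdot 6}\right)\right)^{2}} = \frac{19350}{\left(- 4 \left(5 - \frac{3}{3 + 24}\right)\right)^{2}} = \frac{19350}{\left(- 4 \left(5 - \frac{3}{27}\right)\right)^{2}} = \frac{19350}{\left(- 4 \left(5 - \frac{1}{9}\right)\right)^{2}} = \frac{19350}{\left(\left(-4\right) \frac{44}{9}\right)^{2}} = \frac{19350}{\left(- \frac{176}{9}\right)^{2}} = \frac{19350}{\frac{30976}{81}} = 19350 \cdot \frac{81}{30976} = \frac{783675}{15488}$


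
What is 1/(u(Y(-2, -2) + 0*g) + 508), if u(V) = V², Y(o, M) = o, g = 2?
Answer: 1/512 ≈ 0.0019531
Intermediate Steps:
1/(u(Y(-2, -2) + 0*g) + 508) = 1/((-2 + 0*2)² + 508) = 1/((-2 + 0)² + 508) = 1/((-2)² + 508) = 1/(4 + 508) = 1/512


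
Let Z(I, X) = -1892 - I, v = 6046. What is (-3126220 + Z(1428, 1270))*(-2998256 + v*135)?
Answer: 6828800238840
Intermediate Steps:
(-3126220 + Z(1428, 1270))*(-2998256 + v*135) = (-3126220 + (-1892 - 1*1428))*(-2998256 + 6046*135) = (-3126220 + (-1892 - 1428))*(-2998256 + 816210) = (-3126220 - 3320)*(-2182046) = -3129540*(-2182046) = 6828800238840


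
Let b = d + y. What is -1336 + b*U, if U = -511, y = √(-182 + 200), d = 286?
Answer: -147482 - 1533*√2 ≈ -1.4965e+5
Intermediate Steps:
y = 3*√2 (y = √18 = 3*√2 ≈ 4.2426)
b = 286 + 3*√2 ≈ 290.24
-1336 + b*U = -1336 + (286 + 3*√2)*(-511) = -1336 + (-146146 - 1533*√2) = -147482 - 1533*√2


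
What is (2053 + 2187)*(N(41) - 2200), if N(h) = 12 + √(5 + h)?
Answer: -9277120 + 4240*√46 ≈ -9.2484e+6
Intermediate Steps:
(2053 + 2187)*(N(41) - 2200) = (2053 + 2187)*((12 + √(5 + 41)) - 2200) = 4240*((12 + √46) - 2200) = 4240*(-2188 + √46) = -9277120 + 4240*√46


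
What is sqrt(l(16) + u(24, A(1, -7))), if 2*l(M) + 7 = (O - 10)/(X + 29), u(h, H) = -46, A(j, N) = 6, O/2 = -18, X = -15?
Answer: I*sqrt(2506)/7 ≈ 7.1514*I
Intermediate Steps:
O = -36 (O = 2*(-18) = -36)
l(M) = -36/7 (l(M) = -7/2 + ((-36 - 10)/(-15 + 29))/2 = -7/2 + (-46/14)/2 = -7/2 + (-46*1/14)/2 = -7/2 + (1/2)*(-23/7) = -7/2 - 23/14 = -36/7)
sqrt(l(16) + u(24, A(1, -7))) = sqrt(-36/7 - 46) = sqrt(-358/7) = I*sqrt(2506)/7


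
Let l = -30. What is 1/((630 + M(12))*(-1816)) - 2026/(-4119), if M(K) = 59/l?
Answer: 34659992543/70466319732 ≈ 0.49187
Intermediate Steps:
M(K) = -59/30 (M(K) = 59/(-30) = 59*(-1/30) = -59/30)
1/((630 + M(12))*(-1816)) - 2026/(-4119) = 1/((630 - 59/30)*(-1816)) - 2026/(-4119) = -1/1816/(18841/30) - 2026*(-1/4119) = (30/18841)*(-1/1816) + 2026/4119 = -15/17107628 + 2026/4119 = 34659992543/70466319732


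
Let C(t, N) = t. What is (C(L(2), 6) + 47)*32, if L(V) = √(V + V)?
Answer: 1568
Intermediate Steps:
L(V) = √2*√V (L(V) = √(2*V) = √2*√V)
(C(L(2), 6) + 47)*32 = (√2*√2 + 47)*32 = (2 + 47)*32 = 49*32 = 1568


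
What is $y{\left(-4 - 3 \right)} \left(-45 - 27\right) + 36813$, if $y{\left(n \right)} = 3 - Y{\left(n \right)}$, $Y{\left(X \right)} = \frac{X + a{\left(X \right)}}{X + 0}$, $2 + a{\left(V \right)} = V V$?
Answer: $\frac{253299}{7} \approx 36186.0$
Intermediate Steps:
$a{\left(V \right)} = -2 + V^{2}$ ($a{\left(V \right)} = -2 + V V = -2 + V^{2}$)
$Y{\left(X \right)} = \frac{-2 + X + X^{2}}{X}$ ($Y{\left(X \right)} = \frac{X + \left(-2 + X^{2}\right)}{X + 0} = \frac{-2 + X + X^{2}}{X}$)
$y{\left(n \right)} = 2 - n + \frac{2}{n}$ ($y{\left(n \right)} = 3 - \left(1 + n - \frac{2}{n}\right) = 2 - n + \frac{2}{n}$)
$y{\left(-4 - 3 \right)} \left(-45 - 27\right) + 36813 = \left(2 - \left(-4 - 3\right) + \frac{2}{-4 - 3}\right) \left(-45 - 27\right) + 36813 = \left(2 - -7 + \frac{2}{-7}\right) \left(-72\right) + 36813 = \left(2 + 7 + 2 \left(- \frac{1}{7}\right)\right) \left(-72\right) + 36813 = \left(2 + 7 - \frac{2}{7}\right) \left(-72\right) + 36813 = \frac{61}{7} \left(-72\right) + 36813 = - \frac{4392}{7} + 36813 = \frac{253299}{7}$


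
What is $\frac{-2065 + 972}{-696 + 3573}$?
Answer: $- \frac{1093}{2877} \approx -0.37991$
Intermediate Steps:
$\frac{-2065 + 972}{-696 + 3573} = - \frac{1093}{2877}$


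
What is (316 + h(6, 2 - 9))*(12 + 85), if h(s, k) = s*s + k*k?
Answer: 38897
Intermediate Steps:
h(s, k) = k² + s² (h(s, k) = s² + k² = k² + s²)
(316 + h(6, 2 - 9))*(12 + 85) = (316 + ((2 - 9)² + 6²))*(12 + 85) = (316 + ((-7)² + 36))*97 = (316 + (49 + 36))*97 = (316 + 85)*97 = 401*97 = 38897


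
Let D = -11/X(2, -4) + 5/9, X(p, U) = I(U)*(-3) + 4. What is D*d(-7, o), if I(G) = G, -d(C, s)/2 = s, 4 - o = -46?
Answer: 475/36 ≈ 13.194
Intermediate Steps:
o = 50 (o = 4 - 1*(-46) = 4 + 46 = 50)
d(C, s) = -2*s
X(p, U) = 4 - 3*U (X(p, U) = U*(-3) + 4 = -3*U + 4 = 4 - 3*U)
D = -19/144 (D = -11/(4 - 3*(-4)) + 5/9 = -11/(4 + 12) + 5*(⅑) = -11/16 + 5/9 = -19/144 ≈ -0.13194)
D*d(-7, o) = -(-19)*50/72 = -19/144*(-100) = 475/36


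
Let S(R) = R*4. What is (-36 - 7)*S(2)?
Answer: -344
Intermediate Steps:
S(R) = 4*R
(-36 - 7)*S(2) = (-36 - 7)*(4*2) = -43*8 = -344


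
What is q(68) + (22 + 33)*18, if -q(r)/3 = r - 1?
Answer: 789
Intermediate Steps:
q(r) = 3 - 3*r (q(r) = -3*(r - 1) = -3*(-1 + r) = 3 - 3*r)
q(68) + (22 + 33)*18 = (3 - 3*68) + (22 + 33)*18 = (3 - 204) + 55*18 = -201 + 990 = 789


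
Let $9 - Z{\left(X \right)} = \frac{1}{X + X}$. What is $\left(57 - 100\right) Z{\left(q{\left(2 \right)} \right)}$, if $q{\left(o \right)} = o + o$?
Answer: $- \frac{3053}{8} \approx -381.63$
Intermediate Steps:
$q{\left(o \right)} = 2 o$
$Z{\left(X \right)} = 9 - \frac{1}{2 X}$ ($Z{\left(X \right)} = 9 - \frac{1}{X + X} = 9 - \frac{1}{2 X}$)
$\left(57 - 100\right) Z{\left(q{\left(2 \right)} \right)} = \left(57 - 100\right) \left(9 - \frac{1}{2 \cdot 2 \cdot 2}\right) = - 43 \left(9 - \frac{1}{2 \cdot 4}\right) = - 43 \left(9 - \frac{1}{8}\right) = \left(-43\right) \frac{71}{8} = - \frac{3053}{8}$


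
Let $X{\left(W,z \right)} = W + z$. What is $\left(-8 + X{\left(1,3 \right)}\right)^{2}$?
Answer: $16$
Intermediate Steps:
$\left(-8 + X{\left(1,3 \right)}\right)^{2} = \left(-8 + \left(1 + 3\right)\right)^{2} = \left(-8 + 4\right)^{2} = \left(-4\right)^{2} = 16$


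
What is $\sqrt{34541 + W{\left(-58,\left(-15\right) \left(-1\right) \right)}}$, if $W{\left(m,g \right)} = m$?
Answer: $\sqrt{34483} \approx 185.7$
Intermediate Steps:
$\sqrt{34541 + W{\left(-58,\left(-15\right) \left(-1\right) \right)}} = \sqrt{34541 - 58} = \sqrt{34483}$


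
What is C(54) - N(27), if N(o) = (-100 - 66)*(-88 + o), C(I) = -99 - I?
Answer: -10279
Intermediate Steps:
N(o) = 14608 - 166*o (N(o) = -166*(-88 + o) = 14608 - 166*o)
C(54) - N(27) = (-99 - 1*54) - (14608 - 166*27) = (-99 - 54) - (14608 - 4482) = -153 - 1*10126 = -153 - 10126 = -10279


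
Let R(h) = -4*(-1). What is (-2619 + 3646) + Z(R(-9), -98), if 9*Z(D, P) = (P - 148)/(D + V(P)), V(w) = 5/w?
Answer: 1184311/1161 ≈ 1020.1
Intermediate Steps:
R(h) = 4
Z(D, P) = (-148 + P)/(9*(D + 5/P)) (Z(D, P) = ((P - 148)/(D + 5/P))/9 = ((-148 + P)/(D + 5/P))/9 = (-148 + P)/(9*(D + 5/P)))
(-2619 + 3646) + Z(R(-9), -98) = (-2619 + 3646) + (1/9)*(-98)*(-148 - 98)/(5 + 4*(-98)) = 1027 + (1/9)*(-98)*(-246)/(5 - 392) = 1027 + (1/9)*(-98)*(-246)/(-387) = 1027 + (1/9)*(-98)*(-1/387)*(-246) = 1027 - 8036/1161 = 1184311/1161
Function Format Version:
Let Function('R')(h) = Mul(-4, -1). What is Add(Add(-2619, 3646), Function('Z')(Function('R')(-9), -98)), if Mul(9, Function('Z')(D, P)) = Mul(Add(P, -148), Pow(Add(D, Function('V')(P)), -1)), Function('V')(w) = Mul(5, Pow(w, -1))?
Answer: Rational(1184311, 1161) ≈ 1020.1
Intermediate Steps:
Function('R')(h) = 4
Function('Z')(D, P) = Mul(Rational(1, 9), Pow(Add(D, Mul(5, Pow(P, -1))), -1), Add(-148, P)) (Function('Z')(D, P) = Mul(Rational(1, 9), Mul(Add(P, -148), Pow(Add(D, Mul(5, Pow(P, -1))), -1))) = Mul(Rational(1, 9), Mul(Add(-148, P), Pow(Add(D, Mul(5, Pow(P, -1))), -1))) = Mul(Rational(1, 9), Mul(Pow(Add(D, Mul(5, Pow(P, -1))), -1), Add(-148, P))) = Mul(Rational(1, 9), Pow(Add(D, Mul(5, Pow(P, -1))), -1), Add(-148, P)))
Add(Add(-2619, 3646), Function('Z')(Function('R')(-9), -98)) = Add(Add(-2619, 3646), Mul(Rational(1, 9), -98, Pow(Add(5, Mul(4, -98)), -1), Add(-148, -98))) = Add(1027, Mul(Rational(1, 9), -98, Pow(Add(5, -392), -1), -246)) = Add(1027, Mul(Rational(1, 9), -98, Pow(-387, -1), -246)) = Add(1027, Mul(Rational(1, 9), -98, Rational(-1, 387), -246)) = Add(1027, Rational(-8036, 1161)) = Rational(1184311, 1161)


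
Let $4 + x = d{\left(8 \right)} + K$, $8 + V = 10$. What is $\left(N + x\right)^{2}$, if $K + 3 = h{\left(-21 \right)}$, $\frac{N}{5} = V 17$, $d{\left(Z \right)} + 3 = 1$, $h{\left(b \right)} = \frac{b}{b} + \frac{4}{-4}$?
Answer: $25921$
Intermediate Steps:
$V = 2$ ($V = -8 + 10 = 2$)
$h{\left(b \right)} = 0$ ($h{\left(b \right)} = 1 + 4 \left(- \frac{1}{4}\right) = 1 - 1 = 0$)
$d{\left(Z \right)} = -2$ ($d{\left(Z \right)} = -3 + 1 = -2$)
$N = 170$ ($N = 5 \cdot 2 \cdot 17 = 5 \cdot 34 = 170$)
$K = -3$ ($K = -3 + 0 = -3$)
$x = -9$ ($x = -4 - 5 = -9$)
$\left(N + x\right)^{2} = \left(170 - 9\right)^{2} = 161^{2} = 25921$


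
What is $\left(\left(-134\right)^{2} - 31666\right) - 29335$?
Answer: $-43045$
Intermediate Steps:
$\left(\left(-134\right)^{2} - 31666\right) - 29335 = \left(17956 - 31666\right) - 29335 = -13710 - 29335 = -43045$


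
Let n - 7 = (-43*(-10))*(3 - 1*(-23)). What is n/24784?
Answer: 11187/24784 ≈ 0.45138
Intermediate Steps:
n = 11187 (n = 7 + (-43*(-10))*(3 - 1*(-23)) = 7 + 430*(3 + 23) = 7 + 430*26 = 7 + 11180 = 11187)
n/24784 = 11187/24784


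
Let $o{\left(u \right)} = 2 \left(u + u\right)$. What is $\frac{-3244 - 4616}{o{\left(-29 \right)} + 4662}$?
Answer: $- \frac{3930}{2273} \approx -1.729$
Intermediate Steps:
$o{\left(u \right)} = 4 u$ ($o{\left(u \right)} = 2 \cdot 2 u = 4 u$)
$\frac{-3244 - 4616}{o{\left(-29 \right)} + 4662} = \frac{-3244 - 4616}{4 \left(-29\right) + 4662} = - \frac{7860}{-116 + 4662} = - \frac{7860}{4546} = \left(-7860\right) \frac{1}{4546} = - \frac{3930}{2273}$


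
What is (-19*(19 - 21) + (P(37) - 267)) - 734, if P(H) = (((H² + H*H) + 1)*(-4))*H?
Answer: -406335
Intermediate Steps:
P(H) = H*(-4 - 8*H²) (P(H) = (((H² + H²) + 1)*(-4))*H = ((2*H² + 1)*(-4))*H = ((1 + 2*H²)*(-4))*H = (-4 - 8*H²)*H = H*(-4 - 8*H²))
(-19*(19 - 21) + (P(37) - 267)) - 734 = (-19*(19 - 21) + ((-8*37³ - 4*37) - 267)) - 734 = (-19*(-2) + ((-8*50653 - 148) - 267)) - 734 = (38 + ((-405224 - 148) - 267)) - 734 = (38 + (-405372 - 267)) - 734 = (38 - 405639) - 734 = -405601 - 734 = -406335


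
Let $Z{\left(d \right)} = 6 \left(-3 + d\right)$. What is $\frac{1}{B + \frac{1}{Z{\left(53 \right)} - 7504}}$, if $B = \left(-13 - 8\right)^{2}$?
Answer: $\frac{7204}{3176963} \approx 0.0022676$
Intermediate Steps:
$B = 441$ ($B = \left(-21\right)^{2} = 441$)
$Z{\left(d \right)} = -18 + 6 d$
$\frac{1}{B + \frac{1}{Z{\left(53 \right)} - 7504}} = \frac{1}{441 + \frac{1}{\left(-18 + 6 \cdot 53\right) - 7504}} = \frac{1}{441 + \frac{1}{\left(-18 + 318\right) - 7504}} = \frac{1}{441 + \frac{1}{300 - 7504}} = \frac{1}{441 + \frac{1}{-7204}} = \frac{1}{441 - \frac{1}{7204}} = \frac{1}{\frac{3176963}{7204}} = \frac{7204}{3176963}$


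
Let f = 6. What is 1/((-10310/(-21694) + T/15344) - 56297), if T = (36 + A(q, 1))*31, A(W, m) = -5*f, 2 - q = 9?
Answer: -83218184/4684893546717 ≈ -1.7763e-5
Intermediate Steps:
q = -7 (q = 2 - 1*9 = 2 - 9 = -7)
A(W, m) = -30 (A(W, m) = -5*6 = -30)
T = 186 (T = (36 - 30)*31 = 6*31 = 186)
1/((-10310/(-21694) + T/15344) - 56297) = 1/((-10310/(-21694) + 186/15344) - 56297) = 1/((-10310*(-1/21694) + 186*(1/15344)) - 56297) = 1/((5155/10847 + 93/7672) - 56297) = 1/(40557931/83218184 - 56297) = 1/(-4684893546717/83218184) = -83218184/4684893546717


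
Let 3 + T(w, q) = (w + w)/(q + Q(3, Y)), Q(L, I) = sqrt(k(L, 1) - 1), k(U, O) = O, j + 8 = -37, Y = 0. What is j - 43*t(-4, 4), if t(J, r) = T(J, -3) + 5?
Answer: -737/3 ≈ -245.67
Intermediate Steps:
j = -45 (j = -8 - 37 = -45)
Q(L, I) = 0 (Q(L, I) = sqrt(1 - 1) = sqrt(0) = 0)
T(w, q) = -3 + 2*w/q (T(w, q) = -3 + (w + w)/(q + 0) = -3 + (2*w)/q = -3 + 2*w/q)
t(J, r) = 2 - 2*J/3 (t(J, r) = (-3 + 2*J/(-3)) + 5 = (-3 + 2*J*(-1/3)) + 5 = (-3 - 2*J/3) + 5 = 2 - 2*J/3)
j - 43*t(-4, 4) = -45 - 43*(2 - 2/3*(-4)) = -45 - 43*(2 + 8/3) = -45 - 43*14/3 = -45 - 602/3 = -737/3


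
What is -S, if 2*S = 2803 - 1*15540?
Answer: 12737/2 ≈ 6368.5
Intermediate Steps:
S = -12737/2 (S = (2803 - 1*15540)/2 = (2803 - 15540)/2 = (½)*(-12737) = -12737/2 ≈ -6368.5)
-S = -1*(-12737/2) = 12737/2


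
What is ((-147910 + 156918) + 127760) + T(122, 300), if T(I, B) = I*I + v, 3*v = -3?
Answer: 151651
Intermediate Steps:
v = -1 (v = (1/3)*(-3) = -1)
T(I, B) = -1 + I**2 (T(I, B) = I*I - 1 = I**2 - 1 = -1 + I**2)
((-147910 + 156918) + 127760) + T(122, 300) = ((-147910 + 156918) + 127760) + (-1 + 122**2) = (9008 + 127760) + (-1 + 14884) = 136768 + 14883 = 151651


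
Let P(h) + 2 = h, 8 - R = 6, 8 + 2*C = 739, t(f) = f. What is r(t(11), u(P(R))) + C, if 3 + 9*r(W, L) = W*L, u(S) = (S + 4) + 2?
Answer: 745/2 ≈ 372.50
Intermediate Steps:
C = 731/2 (C = -4 + (½)*739 = -4 + 739/2 = 731/2 ≈ 365.50)
R = 2 (R = 8 - 1*6 = 8 - 6 = 2)
P(h) = -2 + h
u(S) = 6 + S (u(S) = (4 + S) + 2 = 6 + S)
r(W, L) = -⅓ + L*W/9 (r(W, L) = -⅓ + (W*L)/9 = -⅓ + (L*W)/9 = -⅓ + L*W/9)
r(t(11), u(P(R))) + C = (-⅓ + (⅑)*(6 + (-2 + 2))*11) + 731/2 = (-⅓ + (⅑)*(6 + 0)*11) + 731/2 = (-⅓ + (⅑)*6*11) + 731/2 = (-⅓ + 22/3) + 731/2 = 7 + 731/2 = 745/2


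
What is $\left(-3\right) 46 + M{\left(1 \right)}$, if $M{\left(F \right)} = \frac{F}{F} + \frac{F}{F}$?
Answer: $-136$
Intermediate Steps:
$M{\left(F \right)} = 2$ ($M{\left(F \right)} = 1 + 1 = 2$)
$\left(-3\right) 46 + M{\left(1 \right)} = \left(-3\right) 46 + 2 = -138 + 2 = -136$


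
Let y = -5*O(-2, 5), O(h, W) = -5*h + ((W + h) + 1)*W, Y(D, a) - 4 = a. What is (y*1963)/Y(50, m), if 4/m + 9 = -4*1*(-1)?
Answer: -736125/8 ≈ -92016.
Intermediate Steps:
m = -⅘ (m = 4/(-9 - 4*1*(-1)) = 4/(-9 - 4*(-1)) = 4/(-9 + 4) = 4/(-5) = 4*(-⅕) = -⅘ ≈ -0.80000)
Y(D, a) = 4 + a
O(h, W) = -5*h + W*(1 + W + h) (O(h, W) = -5*h + (1 + W + h)*W = -5*h + W*(1 + W + h))
y = -150 (y = -5*(5 + 5² - 5*(-2) + 5*(-2)) = -5*(5 + 25 + 10 - 10) = -5*30 = -150)
(y*1963)/Y(50, m) = (-150*1963)/(4 - ⅘) = -294450/16/5 = -294450*5/16 = -736125/8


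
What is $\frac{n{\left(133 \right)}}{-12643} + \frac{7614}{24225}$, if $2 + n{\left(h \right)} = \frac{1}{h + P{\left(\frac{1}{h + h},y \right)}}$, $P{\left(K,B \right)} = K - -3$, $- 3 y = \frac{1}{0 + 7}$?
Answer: $\frac{1161427298918}{3693390423825} \approx 0.31446$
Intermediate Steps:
$y = - \frac{1}{21}$ ($y = - \frac{1}{3 \left(0 + 7\right)} = - \frac{1}{3 \cdot 7} = \left(- \frac{1}{3}\right) \frac{1}{7} = - \frac{1}{21} \approx -0.047619$)
$P{\left(K,B \right)} = 3 + K$ ($P{\left(K,B \right)} = K + 3 = 3 + K$)
$n{\left(h \right)} = -2 + \frac{1}{3 + h + \frac{1}{2 h}}$ ($n{\left(h \right)} = -2 + \frac{1}{h + \left(3 + \frac{1}{h + h}\right)} = -2 + \frac{1}{h + \left(3 + \frac{1}{2 h}\right)} = -2 + \frac{1}{3 + h + \frac{1}{2 h}}$)
$\frac{n{\left(133 \right)}}{-12643} + \frac{7614}{24225} = \frac{2 \frac{1}{1 + 2 \cdot 133^{2} + 6 \cdot 133} \left(-1 - 665 - 2 \cdot 133^{2}\right)}{-12643} + \frac{7614}{24225} = \frac{2 \left(-1 - 665 - 35378\right)}{1 + 2 \cdot 17689 + 798} \left(- \frac{1}{12643}\right) + 7614 \cdot \frac{1}{24225} = \frac{2 \left(-1 - 665 - 35378\right)}{1 + 35378 + 798} \left(- \frac{1}{12643}\right) + \frac{2538}{8075} = 2 \cdot \frac{1}{36177} \left(-36044\right) \left(- \frac{1}{12643}\right) + \frac{2538}{8075} = \left(- \frac{72088}{36177}\right) \left(- \frac{1}{12643}\right) + \frac{2538}{8075} = \frac{72088}{457385811} + \frac{2538}{8075} = \frac{1161427298918}{3693390423825}$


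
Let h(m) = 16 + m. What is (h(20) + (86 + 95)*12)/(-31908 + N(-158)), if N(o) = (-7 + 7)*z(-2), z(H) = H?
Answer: -184/2659 ≈ -0.069199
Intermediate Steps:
N(o) = 0 (N(o) = (-7 + 7)*(-2) = 0*(-2) = 0)
(h(20) + (86 + 95)*12)/(-31908 + N(-158)) = ((16 + 20) + (86 + 95)*12)/(-31908 + 0) = (36 + 181*12)/(-31908) = (36 + 2172)*(-1/31908) = 2208*(-1/31908) = -184/2659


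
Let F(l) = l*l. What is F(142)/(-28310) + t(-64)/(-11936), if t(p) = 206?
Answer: -61627341/84477040 ≈ -0.72952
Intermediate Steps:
F(l) = l²
F(142)/(-28310) + t(-64)/(-11936) = 142²/(-28310) + 206/(-11936) = 20164*(-1/28310) + 206*(-1/11936) = -10082/14155 - 103/5968 = -61627341/84477040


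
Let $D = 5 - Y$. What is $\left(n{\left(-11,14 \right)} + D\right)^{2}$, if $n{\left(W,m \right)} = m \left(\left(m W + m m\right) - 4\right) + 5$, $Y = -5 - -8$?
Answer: $290521$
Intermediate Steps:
$Y = 3$ ($Y = -5 + 8 = 3$)
$D = 2$ ($D = 5 - 3 = 2$)
$n{\left(W,m \right)} = 5 + m \left(-4 + m^{2} + W m\right)$ ($n{\left(W,m \right)} = m \left(\left(W m + m^{2}\right) - 4\right) + 5 = m \left(\left(m^{2} + W m\right) - 4\right) + 5 = m \left(-4 + m^{2} + W m\right) + 5 = 5 + m \left(-4 + m^{2} + W m\right)$)
$\left(n{\left(-11,14 \right)} + D\right)^{2} = \left(\left(5 + 14^{3} - 56 - 11 \cdot 14^{2}\right) + 2\right)^{2} = \left(\left(5 + 2744 - 56 - 2156\right) + 2\right)^{2} = \left(537 + 2\right)^{2} = 539^{2} = 290521$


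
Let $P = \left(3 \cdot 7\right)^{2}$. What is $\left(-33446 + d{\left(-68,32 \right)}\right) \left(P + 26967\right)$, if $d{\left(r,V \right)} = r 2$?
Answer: $-920415456$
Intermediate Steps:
$P = 441$ ($P = 21^{2} = 441$)
$d{\left(r,V \right)} = 2 r$
$\left(-33446 + d{\left(-68,32 \right)}\right) \left(P + 26967\right) = \left(-33446 + 2 \left(-68\right)\right) \left(441 + 26967\right) = \left(-33446 - 136\right) 27408 = \left(-33582\right) 27408 = -920415456$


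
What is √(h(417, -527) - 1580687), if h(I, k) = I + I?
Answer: I*√1579853 ≈ 1256.9*I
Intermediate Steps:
h(I, k) = 2*I
√(h(417, -527) - 1580687) = √(2*417 - 1580687) = √(834 - 1580687) = √(-1579853) = I*√1579853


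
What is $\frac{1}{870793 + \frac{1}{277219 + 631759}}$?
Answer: $\frac{908978}{791531679555} \approx 1.1484 \cdot 10^{-6}$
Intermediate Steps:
$\frac{1}{870793 + \frac{1}{277219 + 631759}} = \frac{1}{870793 + \frac{1}{908978}} = \frac{1}{\frac{791531679555}{908978}} = \frac{908978}{791531679555}$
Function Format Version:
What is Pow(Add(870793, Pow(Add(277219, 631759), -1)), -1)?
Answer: Rational(908978, 791531679555) ≈ 1.1484e-6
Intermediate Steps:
Pow(Add(870793, Pow(Add(277219, 631759), -1)), -1) = Pow(Add(870793, Pow(908978, -1)), -1) = Pow(Add(870793, Rational(1, 908978)), -1) = Pow(Rational(791531679555, 908978), -1) = Rational(908978, 791531679555)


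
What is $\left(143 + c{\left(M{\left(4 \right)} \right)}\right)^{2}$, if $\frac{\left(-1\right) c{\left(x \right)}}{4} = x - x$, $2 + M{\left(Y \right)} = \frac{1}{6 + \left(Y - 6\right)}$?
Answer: $20449$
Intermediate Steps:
$M{\left(Y \right)} = -2 + \frac{1}{Y}$ ($M{\left(Y \right)} = -2 + \frac{1}{6 + \left(Y - 6\right)} = -2 + \frac{1}{6 + \left(-6 + Y\right)} = -2 + \frac{1}{Y}$)
$c{\left(x \right)} = 0$ ($c{\left(x \right)} = - 4 \left(x - x\right) = \left(-4\right) 0 = 0$)
$\left(143 + c{\left(M{\left(4 \right)} \right)}\right)^{2} = \left(143 + 0\right)^{2} = 143^{2} = 20449$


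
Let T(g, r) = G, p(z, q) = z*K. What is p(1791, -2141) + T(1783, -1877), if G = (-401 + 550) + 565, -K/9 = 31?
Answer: -498975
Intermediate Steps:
K = -279 (K = -9*31 = -279)
p(z, q) = -279*z (p(z, q) = z*(-279) = -279*z)
G = 714 (G = 149 + 565 = 714)
T(g, r) = 714
p(1791, -2141) + T(1783, -1877) = -279*1791 + 714 = -499689 + 714 = -498975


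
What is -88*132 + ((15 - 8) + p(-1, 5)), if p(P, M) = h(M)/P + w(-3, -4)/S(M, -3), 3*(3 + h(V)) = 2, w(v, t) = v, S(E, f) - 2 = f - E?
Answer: -69637/6 ≈ -11606.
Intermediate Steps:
S(E, f) = 2 + f - E (S(E, f) = 2 + (f - E) = 2 + f - E)
h(V) = -7/3 (h(V) = -3 + (⅓)*2 = -3 + ⅔ = -7/3)
p(P, M) = -3/(-1 - M) - 7/(3*P) (p(P, M) = -7/(3*P) - 3/(2 - 3 - M) = -7/(3*P) - 3/(-1 - M) = -3/(-1 - M) - 7/(3*P))
-88*132 + ((15 - 8) + p(-1, 5)) = -88*132 + ((15 - 8) + (⅓)*(-7 - 7*5 + 9*(-1))/(-1*(1 + 5))) = -11616 + (7 + (⅓)*(-1)*(-7 - 35 - 9)/6) = -11616 + (7 + (⅓)*(-1)*(⅙)*(-51)) = -11616 + (7 + 17/6) = -11616 + 59/6 = -69637/6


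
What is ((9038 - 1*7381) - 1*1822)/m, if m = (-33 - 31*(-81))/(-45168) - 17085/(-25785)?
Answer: -427040856/1572889 ≈ -271.50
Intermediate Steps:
m = 7864445/12940632 (m = (-33 + 2511)*(-1/45168) - 17085*(-1/25785) = 2478*(-1/45168) + 1139/1719 = -413/7528 + 1139/1719 = 7864445/12940632 ≈ 0.60773)
((9038 - 1*7381) - 1*1822)/m = ((9038 - 1*7381) - 1*1822)/(7864445/12940632) = ((9038 - 7381) - 1822)*(12940632/7864445) = (1657 - 1822)*(12940632/7864445) = -165*12940632/7864445 = -427040856/1572889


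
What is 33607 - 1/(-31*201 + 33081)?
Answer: 902347949/26850 ≈ 33607.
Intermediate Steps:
33607 - 1/(-31*201 + 33081) = 33607 - 1/(-6231 + 33081) = 33607 - 1/26850 = 902347949/26850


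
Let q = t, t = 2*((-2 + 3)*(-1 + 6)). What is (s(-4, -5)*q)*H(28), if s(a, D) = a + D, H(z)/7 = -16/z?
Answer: 360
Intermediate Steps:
H(z) = -112/z (H(z) = 7*(-16/z) = -112/z)
t = 10 (t = 2*(1*5) = 2*5 = 10)
s(a, D) = D + a
q = 10
(s(-4, -5)*q)*H(28) = ((-5 - 4)*10)*(-112/28) = (-9*10)*(-112*1/28) = -90*(-4) = 360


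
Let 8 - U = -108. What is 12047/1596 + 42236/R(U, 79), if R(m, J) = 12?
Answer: 804205/228 ≈ 3527.2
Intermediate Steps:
U = 116 (U = 8 - 1*(-108) = 8 + 108 = 116)
12047/1596 + 42236/R(U, 79) = 12047/1596 + 42236/12 = 12047*(1/1596) + 42236*(1/12) = 1721/228 + 10559/3 = 804205/228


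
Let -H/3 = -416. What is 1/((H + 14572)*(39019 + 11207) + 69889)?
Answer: 1/794645209 ≈ 1.2584e-9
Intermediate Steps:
H = 1248 (H = -3*(-416) = 1248)
1/((H + 14572)*(39019 + 11207) + 69889) = 1/((1248 + 14572)*(39019 + 11207) + 69889) = 1/(15820*50226 + 69889) = 1/(794575320 + 69889) = 1/794645209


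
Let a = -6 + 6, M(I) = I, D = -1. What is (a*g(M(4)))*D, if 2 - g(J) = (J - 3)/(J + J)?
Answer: 0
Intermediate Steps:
g(J) = 2 - (-3 + J)/(2*J) (g(J) = 2 - (J - 3)/(J + J) = 2 - (-3 + J)/(2*J))
a = 0
(a*g(M(4)))*D = (0*((3/2)*(1 + 4)/4))*(-1) = (0*((3/2)*(1/4)*5))*(-1) = (0*(15/8))*(-1) = 0*(-1) = 0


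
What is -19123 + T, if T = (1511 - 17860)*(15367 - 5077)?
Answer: -168250333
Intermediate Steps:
T = -168231210 (T = -16349*10290 = -168231210)
-19123 + T = -19123 - 168231210 = -168250333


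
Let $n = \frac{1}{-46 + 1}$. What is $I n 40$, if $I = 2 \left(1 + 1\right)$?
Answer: $- \frac{32}{9} \approx -3.5556$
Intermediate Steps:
$n = - \frac{1}{45}$ ($n = \frac{1}{-45} = - \frac{1}{45} \approx -0.022222$)
$I = 4$ ($I = 2 \cdot 2 = 4$)
$I n 40 = 4 \left(- \frac{1}{45}\right) 40 = \left(- \frac{4}{45}\right) 40 = - \frac{32}{9}$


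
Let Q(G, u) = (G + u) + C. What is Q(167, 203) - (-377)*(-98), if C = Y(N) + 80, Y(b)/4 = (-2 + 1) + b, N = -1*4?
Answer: -36516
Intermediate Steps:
N = -4
Y(b) = -4 + 4*b (Y(b) = 4*((-2 + 1) + b) = 4*(-1 + b) = -4 + 4*b)
C = 60 (C = (-4 + 4*(-4)) + 80 = (-4 - 16) + 80 = -20 + 80 = 60)
Q(G, u) = 60 + G + u (Q(G, u) = (G + u) + 60 = 60 + G + u)
Q(167, 203) - (-377)*(-98) = (60 + 167 + 203) - (-377)*(-98) = 430 - 1*36946 = 430 - 36946 = -36516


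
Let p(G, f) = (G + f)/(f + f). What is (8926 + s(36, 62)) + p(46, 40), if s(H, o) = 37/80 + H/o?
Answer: 22141733/2480 ≈ 8928.1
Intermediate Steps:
p(G, f) = (G + f)/(2*f) (p(G, f) = (G + f)/((2*f)) = (G + f)*(1/(2*f)) = (G + f)/(2*f))
s(H, o) = 37/80 + H/o (s(H, o) = 37*(1/80) + H/o = 37/80 + H/o)
(8926 + s(36, 62)) + p(46, 40) = (8926 + (37/80 + 36/62)) + (1/2)*(46 + 40)/40 = (8926 + (37/80 + 36*(1/62))) + (1/2)*(1/40)*86 = (8926 + (37/80 + 18/31)) + 43/40 = (8926 + 2587/2480) + 43/40 = 22139067/2480 + 43/40 = 22141733/2480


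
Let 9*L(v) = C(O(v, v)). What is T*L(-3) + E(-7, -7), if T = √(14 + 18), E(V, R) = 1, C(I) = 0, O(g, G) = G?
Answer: 1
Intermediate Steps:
T = 4*√2 (T = √32 = 4*√2 ≈ 5.6569)
L(v) = 0 (L(v) = (⅑)*0 = 0)
T*L(-3) + E(-7, -7) = (4*√2)*0 + 1 = 0 + 1 = 1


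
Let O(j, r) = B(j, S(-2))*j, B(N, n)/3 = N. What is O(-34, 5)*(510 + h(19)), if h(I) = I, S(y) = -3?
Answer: 1834572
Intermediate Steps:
B(N, n) = 3*N
O(j, r) = 3*j² (O(j, r) = (3*j)*j = 3*j²)
O(-34, 5)*(510 + h(19)) = (3*(-34)²)*(510 + 19) = (3*1156)*529 = 3468*529 = 1834572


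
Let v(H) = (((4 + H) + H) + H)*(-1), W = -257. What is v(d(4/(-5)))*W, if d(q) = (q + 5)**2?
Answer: 365711/25 ≈ 14628.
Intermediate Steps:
d(q) = (5 + q)**2
v(H) = -4 - 3*H (v(H) = ((4 + 2*H) + H)*(-1) = (4 + 3*H)*(-1) = -4 - 3*H)
v(d(4/(-5)))*W = (-4 - 3*(5 + 4/(-5))**2)*(-257) = (-4 - 3*(5 + 4*(-1/5))**2)*(-257) = (-4 - 3*(5 - 4/5)**2)*(-257) = (-4 - 3*(21/5)**2)*(-257) = (-4 - 3*441/25)*(-257) = (-4 - 1323/25)*(-257) = -1423/25*(-257) = 365711/25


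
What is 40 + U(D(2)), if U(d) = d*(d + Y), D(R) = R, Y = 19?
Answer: 82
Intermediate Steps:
U(d) = d*(19 + d) (U(d) = d*(d + 19) = d*(19 + d))
40 + U(D(2)) = 40 + 2*(19 + 2) = 40 + 2*21 = 40 + 42 = 82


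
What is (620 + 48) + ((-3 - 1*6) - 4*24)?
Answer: 563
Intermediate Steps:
(620 + 48) + ((-3 - 1*6) - 4*24) = 668 + ((-3 - 6) - 96) = 668 + (-9 - 96) = 668 - 105 = 563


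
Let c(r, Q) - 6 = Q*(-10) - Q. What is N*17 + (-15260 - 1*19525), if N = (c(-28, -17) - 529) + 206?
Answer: -36995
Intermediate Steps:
c(r, Q) = 6 - 11*Q (c(r, Q) = 6 + (Q*(-10) - Q) = 6 + (-10*Q - Q) = 6 - 11*Q)
N = -130 (N = ((6 - 11*(-17)) - 529) + 206 = ((6 + 187) - 529) + 206 = (193 - 529) + 206 = -336 + 206 = -130)
N*17 + (-15260 - 1*19525) = -130*17 + (-15260 - 1*19525) = -2210 + (-15260 - 19525) = -2210 - 34785 = -36995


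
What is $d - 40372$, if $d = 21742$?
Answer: $-18630$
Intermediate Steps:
$d - 40372 = 21742 - 40372 = -18630$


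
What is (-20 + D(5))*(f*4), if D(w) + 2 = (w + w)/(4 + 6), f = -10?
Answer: 840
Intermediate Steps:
D(w) = -2 + w/5 (D(w) = -2 + (w + w)/(4 + 6) = -2 + (2*w)/10 = -2 + (2*w)*(⅒) = -2 + w/5)
(-20 + D(5))*(f*4) = (-20 + (-2 + (⅕)*5))*(-10*4) = (-20 + (-2 + 1))*(-40) = (-20 - 1)*(-40) = -21*(-40) = 840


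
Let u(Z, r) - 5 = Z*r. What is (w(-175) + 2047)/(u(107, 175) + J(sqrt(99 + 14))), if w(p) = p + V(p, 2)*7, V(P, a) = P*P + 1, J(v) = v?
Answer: 4050437420/350812787 - 216254*sqrt(113)/350812787 ≈ 11.539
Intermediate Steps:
V(P, a) = 1 + P**2 (V(P, a) = P**2 + 1 = 1 + P**2)
u(Z, r) = 5 + Z*r
w(p) = 7 + p + 7*p**2 (w(p) = p + (1 + p**2)*7 = p + (7 + 7*p**2) = 7 + p + 7*p**2)
(w(-175) + 2047)/(u(107, 175) + J(sqrt(99 + 14))) = ((7 - 175 + 7*(-175)**2) + 2047)/((5 + 107*175) + sqrt(99 + 14)) = ((7 - 175 + 7*30625) + 2047)/((5 + 18725) + sqrt(113)) = ((7 - 175 + 214375) + 2047)/(18730 + sqrt(113)) = (214207 + 2047)/(18730 + sqrt(113)) = 216254/(18730 + sqrt(113))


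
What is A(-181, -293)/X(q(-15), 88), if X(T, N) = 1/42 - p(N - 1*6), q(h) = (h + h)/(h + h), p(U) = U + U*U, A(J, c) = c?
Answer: 12306/285851 ≈ 0.043050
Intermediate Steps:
p(U) = U + U²
q(h) = 1 (q(h) = (2*h)/((2*h)) = (2*h)*(1/(2*h)) = 1)
X(T, N) = 1/42 - (-6 + N)*(-5 + N) (X(T, N) = 1/42 - (N - 1*6)*(1 + (N - 1*6)) = 1/42 - (N - 6)*(1 + (N - 6)) = 1/42 - (-6 + N)*(1 + (-6 + N)) = 1/42 - (-6 + N)*(-5 + N))
A(-181, -293)/X(q(-15), 88) = -293/(-1259/42 - 1*88² + 11*88) = -293/(-1259/42 - 1*7744 + 968) = -293/(-1259/42 - 7744 + 968) = -293/(-285851/42) = -293*(-42/285851) = 12306/285851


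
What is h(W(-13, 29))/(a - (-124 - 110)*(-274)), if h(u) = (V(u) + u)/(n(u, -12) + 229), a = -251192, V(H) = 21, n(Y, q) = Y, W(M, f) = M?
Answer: -1/8513316 ≈ -1.1746e-7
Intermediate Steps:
h(u) = (21 + u)/(229 + u) (h(u) = (21 + u)/(u + 229) = (21 + u)/(229 + u))
h(W(-13, 29))/(a - (-124 - 110)*(-274)) = ((21 - 13)/(229 - 13))/(-251192 - (-124 - 110)*(-274)) = (8/216)/(-251192 - (-234)*(-274)) = ((1/216)*8)/(-251192 - 1*64116) = 1/(27*(-251192 - 64116)) = (1/27)/(-315308) = (1/27)*(-1/315308) = -1/8513316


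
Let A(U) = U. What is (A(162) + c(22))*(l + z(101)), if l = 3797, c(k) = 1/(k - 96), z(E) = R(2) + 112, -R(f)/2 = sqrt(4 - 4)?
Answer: 46857183/74 ≈ 6.3321e+5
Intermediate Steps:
R(f) = 0 (R(f) = -2*sqrt(4 - 4) = -2*sqrt(0) = -2*0 = 0)
z(E) = 112 (z(E) = 0 + 112 = 112)
c(k) = 1/(-96 + k)
(A(162) + c(22))*(l + z(101)) = (162 + 1/(-96 + 22))*(3797 + 112) = (162 + 1/(-74))*3909 = (162 - 1/74)*3909 = (11987/74)*3909 = 46857183/74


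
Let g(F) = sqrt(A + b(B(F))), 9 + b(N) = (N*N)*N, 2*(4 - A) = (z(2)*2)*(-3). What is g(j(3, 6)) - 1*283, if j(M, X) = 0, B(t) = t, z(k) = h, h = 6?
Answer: -283 + sqrt(13) ≈ -279.39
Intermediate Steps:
z(k) = 6
A = 22 (A = 4 - 6*2*(-3)/2 = 4 - 6*(-3) = 4 - 1/2*(-36) = 4 + 18 = 22)
b(N) = -9 + N**3 (b(N) = -9 + (N*N)*N = -9 + N**2*N = -9 + N**3)
g(F) = sqrt(13 + F**3) (g(F) = sqrt(22 + (-9 + F**3)) = sqrt(13 + F**3))
g(j(3, 6)) - 1*283 = sqrt(13 + 0**3) - 1*283 = sqrt(13 + 0) - 283 = sqrt(13) - 283 = -283 + sqrt(13)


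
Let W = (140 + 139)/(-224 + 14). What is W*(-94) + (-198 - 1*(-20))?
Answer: -1859/35 ≈ -53.114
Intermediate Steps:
W = -93/70 (W = 279/(-210) = 279*(-1/210) = -93/70 ≈ -1.3286)
W*(-94) + (-198 - 1*(-20)) = -93/70*(-94) + (-198 - 1*(-20)) = 4371/35 + (-198 + 20) = 4371/35 - 178 = -1859/35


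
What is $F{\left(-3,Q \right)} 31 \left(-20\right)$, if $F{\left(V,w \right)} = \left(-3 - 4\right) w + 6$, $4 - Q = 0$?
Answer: $13640$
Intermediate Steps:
$Q = 4$ ($Q = 4 - 0 = 4 + 0 = 4$)
$F{\left(V,w \right)} = 6 - 7 w$ ($F{\left(V,w \right)} = - 7 w + 6 = 6 - 7 w$)
$F{\left(-3,Q \right)} 31 \left(-20\right) = \left(6 - 28\right) 31 \left(-20\right) = \left(-22\right) 31 \left(-20\right) = \left(-682\right) \left(-20\right) = 13640$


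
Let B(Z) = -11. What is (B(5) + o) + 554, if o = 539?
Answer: 1082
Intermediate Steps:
(B(5) + o) + 554 = (-11 + 539) + 554 = 528 + 554 = 1082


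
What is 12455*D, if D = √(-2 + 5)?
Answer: 12455*√3 ≈ 21573.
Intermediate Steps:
D = √3 ≈ 1.7320
12455*D = 12455*√3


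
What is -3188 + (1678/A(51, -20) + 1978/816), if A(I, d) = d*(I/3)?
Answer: -6508643/2040 ≈ -3190.5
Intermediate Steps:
A(I, d) = I*d/3 (A(I, d) = d*(I*(⅓)) = d*(I/3) = I*d/3)
-3188 + (1678/A(51, -20) + 1978/816) = -3188 + (1678/(((⅓)*51*(-20))) + 1978/816) = -3188 + (1678/(-340) + 1978*(1/816)) = -3188 + (1678*(-1/340) + 989/408) = -3188 + (-839/170 + 989/408) = -3188 - 5123/2040 = -6508643/2040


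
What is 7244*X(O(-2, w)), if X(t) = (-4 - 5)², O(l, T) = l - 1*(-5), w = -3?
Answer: 586764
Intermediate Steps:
O(l, T) = 5 + l (O(l, T) = l + 5 = 5 + l)
X(t) = 81 (X(t) = (-9)² = 81)
7244*X(O(-2, w)) = 7244*81 = 586764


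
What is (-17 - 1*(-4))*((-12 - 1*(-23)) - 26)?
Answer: 195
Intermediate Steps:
(-17 - 1*(-4))*((-12 - 1*(-23)) - 26) = (-17 + 4)*((-12 + 23) - 26) = -13*(11 - 26) = -13*(-15) = 195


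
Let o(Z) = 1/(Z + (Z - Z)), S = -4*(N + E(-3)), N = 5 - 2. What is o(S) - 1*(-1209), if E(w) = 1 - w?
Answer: 33851/28 ≈ 1209.0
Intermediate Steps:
N = 3
S = -28 (S = -4*(3 + (1 - 1*(-3))) = -4*(3 + (1 + 3)) = -4*(3 + 4) = -4*7 = -28)
o(Z) = 1/Z (o(Z) = 1/(Z + 0) = 1/Z)
o(S) - 1*(-1209) = 1/(-28) - 1*(-1209) = -1/28 + 1209 = 33851/28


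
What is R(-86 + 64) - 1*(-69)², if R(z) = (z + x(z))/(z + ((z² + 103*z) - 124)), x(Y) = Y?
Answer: -2294791/482 ≈ -4761.0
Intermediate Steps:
R(z) = 2*z/(-124 + z² + 104*z) (R(z) = (z + z)/(z + ((z² + 103*z) - 124)) = (2*z)/(z + (-124 + z² + 103*z)) = (2*z)/(-124 + z² + 104*z) = 2*z/(-124 + z² + 104*z))
R(-86 + 64) - 1*(-69)² = 2*(-86 + 64)/(-124 + (-86 + 64)² + 104*(-86 + 64)) - 1*(-69)² = 2*(-22)/(-124 + (-22)² + 104*(-22)) - 1*4761 = 2*(-22)/(-124 + 484 - 2288) - 4761 = 2*(-22)/(-1928) - 4761 = 2*(-22)*(-1/1928) - 4761 = 11/482 - 4761 = -2294791/482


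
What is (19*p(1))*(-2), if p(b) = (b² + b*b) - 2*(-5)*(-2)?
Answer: 684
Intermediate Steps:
p(b) = -20 + 2*b² (p(b) = (b² + b²) + 10*(-2) = 2*b² - 20 = -20 + 2*b²)
(19*p(1))*(-2) = (19*(-20 + 2*1²))*(-2) = (19*(-20 + 2*1))*(-2) = (19*(-20 + 2))*(-2) = (19*(-18))*(-2) = -342*(-2) = 684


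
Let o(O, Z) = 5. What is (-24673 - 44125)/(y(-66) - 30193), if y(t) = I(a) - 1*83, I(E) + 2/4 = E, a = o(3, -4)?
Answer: 137596/60543 ≈ 2.2727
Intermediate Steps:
a = 5
I(E) = -½ + E
y(t) = -157/2 (y(t) = (-½ + 5) - 1*83 = 9/2 - 83 = -157/2)
(-24673 - 44125)/(y(-66) - 30193) = (-24673 - 44125)/(-157/2 - 30193) = -68798/(-60543/2) = -68798*(-2/60543) = 137596/60543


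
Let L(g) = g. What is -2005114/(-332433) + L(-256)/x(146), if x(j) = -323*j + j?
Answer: 23587380554/3907085049 ≈ 6.0371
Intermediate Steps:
x(j) = -322*j
-2005114/(-332433) + L(-256)/x(146) = -2005114/(-332433) - 256/((-322*146)) = -2005114*(-1/332433) - 256/(-47012) = 2005114/332433 - 256*(-1/47012) = 2005114/332433 + 64/11753 = 23587380554/3907085049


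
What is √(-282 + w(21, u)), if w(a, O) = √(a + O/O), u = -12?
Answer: √(-282 + √22) ≈ 16.653*I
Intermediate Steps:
w(a, O) = √(1 + a) (w(a, O) = √(a + 1) = √(1 + a))
√(-282 + w(21, u)) = √(-282 + √(1 + 21)) = √(-282 + √22)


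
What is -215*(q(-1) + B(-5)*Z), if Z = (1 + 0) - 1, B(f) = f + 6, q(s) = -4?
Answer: 860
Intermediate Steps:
B(f) = 6 + f
Z = 0 (Z = 1 - 1 = 0)
-215*(q(-1) + B(-5)*Z) = -215*(-4 + (6 - 5)*0) = -215*(-4 + 1*0) = -215*(-4 + 0) = -215*(-4) = 860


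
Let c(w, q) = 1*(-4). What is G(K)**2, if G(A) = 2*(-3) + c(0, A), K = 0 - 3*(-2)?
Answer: 100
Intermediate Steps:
c(w, q) = -4
K = 6 (K = 0 + 6 = 6)
G(A) = -10 (G(A) = 2*(-3) - 4 = -6 - 4 = -10)
G(K)**2 = (-10)**2 = 100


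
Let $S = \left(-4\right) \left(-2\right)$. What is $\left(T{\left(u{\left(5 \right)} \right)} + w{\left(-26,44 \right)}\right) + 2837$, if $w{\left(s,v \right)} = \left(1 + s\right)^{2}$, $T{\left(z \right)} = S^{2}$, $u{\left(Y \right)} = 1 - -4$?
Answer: $3526$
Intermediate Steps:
$u{\left(Y \right)} = 5$ ($u{\left(Y \right)} = 1 + 4 = 5$)
$S = 8$
$T{\left(z \right)} = 64$ ($T{\left(z \right)} = 8^{2} = 64$)
$\left(T{\left(u{\left(5 \right)} \right)} + w{\left(-26,44 \right)}\right) + 2837 = \left(64 + \left(1 - 26\right)^{2}\right) + 2837 = \left(64 + \left(-25\right)^{2}\right) + 2837 = \left(64 + 625\right) + 2837 = 689 + 2837 = 3526$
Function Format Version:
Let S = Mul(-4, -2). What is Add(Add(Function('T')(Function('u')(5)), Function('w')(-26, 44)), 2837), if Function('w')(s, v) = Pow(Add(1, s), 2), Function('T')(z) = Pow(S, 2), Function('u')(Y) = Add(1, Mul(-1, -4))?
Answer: 3526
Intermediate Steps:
Function('u')(Y) = 5 (Function('u')(Y) = Add(1, 4) = 5)
S = 8
Function('T')(z) = 64 (Function('T')(z) = Pow(8, 2) = 64)
Add(Add(Function('T')(Function('u')(5)), Function('w')(-26, 44)), 2837) = Add(Add(64, Pow(Add(1, -26), 2)), 2837) = Add(Add(64, Pow(-25, 2)), 2837) = Add(Add(64, 625), 2837) = Add(689, 2837) = 3526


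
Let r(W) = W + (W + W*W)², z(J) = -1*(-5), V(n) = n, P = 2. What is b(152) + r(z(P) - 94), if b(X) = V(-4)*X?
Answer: 61339527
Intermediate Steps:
z(J) = 5
r(W) = W + (W + W²)²
b(X) = -4*X
b(152) + r(z(P) - 94) = -4*152 + (5 - 94)*(1 + (5 - 94)*(1 + (5 - 94))²) = -608 - 89*(1 - 89*(1 - 89)²) = -608 - 89*(1 - 89*(-88)²) = -608 - 89*(1 - 89*7744) = -608 - 89*(1 - 689216) = -608 - 89*(-689215) = -608 + 61340135 = 61339527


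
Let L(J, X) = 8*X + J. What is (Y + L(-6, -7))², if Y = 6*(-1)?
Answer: 4624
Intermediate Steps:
L(J, X) = J + 8*X
Y = -6
(Y + L(-6, -7))² = (-6 + (-6 + 8*(-7)))² = (-6 + (-6 - 56))² = (-6 - 62)² = (-68)² = 4624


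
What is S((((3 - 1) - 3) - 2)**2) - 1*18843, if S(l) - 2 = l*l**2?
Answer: -18112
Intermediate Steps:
S(l) = 2 + l**3 (S(l) = 2 + l*l**2 = 2 + l**3)
S((((3 - 1) - 3) - 2)**2) - 1*18843 = (2 + ((((3 - 1) - 3) - 2)**2)**3) - 1*18843 = (2 + (((2 - 3) - 2)**2)**3) - 18843 = (2 + ((-1 - 2)**2)**3) - 18843 = (2 + ((-3)**2)**3) - 18843 = (2 + 9**3) - 18843 = (2 + 729) - 18843 = 731 - 18843 = -18112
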